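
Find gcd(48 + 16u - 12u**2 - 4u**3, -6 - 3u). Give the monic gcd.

Euclidean algorithm in ℚ[u]:
  -4u**3 - 12u**2 + 16u + 48 = ((4/3)u**2 + (4/3)u - 8)(-3u - 6) + (0)
Last nonzero remainder: -3u - 6. Dividing through by -3 gives the monic gcd u + 2.

2 + u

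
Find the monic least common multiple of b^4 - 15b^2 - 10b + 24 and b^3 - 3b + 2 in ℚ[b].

b^5 - b^4 - 15b^3 + 5b^2 + 34b - 24

Apply the Euclidean algorithm:
  b^4 - 15b^2 - 10b + 24 = (b)(b^3 - 3b + 2) + (-12b^2 - 12b + 24)
  b^3 - 3b + 2 = (-(1/12)b + 1/12)(-12b^2 - 12b + 24) + (0)
Last nonzero remainder: -12b^2 - 12b + 24. Dividing through by -12 gives the monic gcd b^2 + b - 2.
Then lcm(f, g) = f·g / gcd(f, g); expanding and making the result monic gives the answer.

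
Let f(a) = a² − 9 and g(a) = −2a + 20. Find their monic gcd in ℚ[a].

Repeated division with remainder:
  a² − 9 = (−(1/2)a − 5)(−2a + 20) + (91)
  −2a + 20 = (−(2/91)a + 20/91)(91) + (0)
The last nonzero remainder is the constant 91, so the polynomials are coprime and gcd = 1.

1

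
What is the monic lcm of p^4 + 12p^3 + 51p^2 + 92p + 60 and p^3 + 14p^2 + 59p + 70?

p^5 + 19p^4 + 135p^3 + 449p^2 + 704p + 420

Repeated division with remainder:
  p^4 + 12p^3 + 51p^2 + 92p + 60 = (p − 2)(p^3 + 14p^2 + 59p + 70) + (20p^2 + 140p + 200)
  p^3 + 14p^2 + 59p + 70 = ((1/20)p + 7/20)(20p^2 + 140p + 200) + (0)
Last nonzero remainder: 20p^2 + 140p + 200. Dividing through by 20 gives the monic gcd p^2 + 7p + 10.
Then lcm(f, g) = f·g / gcd(f, g); expanding and making the result monic gives the answer.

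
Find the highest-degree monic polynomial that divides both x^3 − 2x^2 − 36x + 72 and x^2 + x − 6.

x − 2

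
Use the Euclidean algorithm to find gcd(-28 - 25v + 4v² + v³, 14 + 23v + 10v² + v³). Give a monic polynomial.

7 + 8v + v²

Repeated division with remainder:
  v³ + 4v² - 25v - 28 = (v³ + 10v² + 23v + 14) + (-6v² - 48v - 42)
  v³ + 10v² + 23v + 14 = (-(1/6)v - 1/3)(-6v² - 48v - 42) + (0)
Last nonzero remainder: -6v² - 48v - 42. Dividing through by -6 gives the monic gcd v² + 8v + 7.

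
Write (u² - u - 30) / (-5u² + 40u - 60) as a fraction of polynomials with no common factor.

(-u - 5)/(5u - 10)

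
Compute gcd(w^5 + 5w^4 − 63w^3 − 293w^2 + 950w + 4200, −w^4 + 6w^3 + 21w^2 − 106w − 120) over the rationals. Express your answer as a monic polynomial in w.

By polynomial division,
  w^5 + 5w^4 − 63w^3 − 293w^2 + 950w + 4200 = (−w − 11)(−w^4 + 6w^3 + 21w^2 − 106w − 120) + (24w^3 − 168w^2 − 336w + 2880)
  −w^4 + 6w^3 + 21w^2 − 106w − 120 = (−(1/24)w − 1/24)(24w^3 − 168w^2 − 336w + 2880) + (0)
Last nonzero remainder: 24w^3 − 168w^2 − 336w + 2880. Dividing through by 24 gives the monic gcd w^3 − 7w^2 − 14w + 120.

w^3 − 7w^2 − 14w + 120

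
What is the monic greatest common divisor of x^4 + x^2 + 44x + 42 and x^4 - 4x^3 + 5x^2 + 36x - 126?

x^3 - x^2 + 2x + 42

Repeated division with remainder:
  x^4 + x^2 + 44x + 42 = (x^4 - 4x^3 + 5x^2 + 36x - 126) + (4x^3 - 4x^2 + 8x + 168)
  x^4 - 4x^3 + 5x^2 + 36x - 126 = ((1/4)x - 3/4)(4x^3 - 4x^2 + 8x + 168) + (0)
Last nonzero remainder: 4x^3 - 4x^2 + 8x + 168. Dividing through by 4 gives the monic gcd x^3 - x^2 + 2x + 42.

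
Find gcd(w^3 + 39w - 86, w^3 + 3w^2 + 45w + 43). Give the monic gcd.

w^2 + 2w + 43

Euclidean algorithm in ℚ[w]:
  w^3 + 39w - 86 = (w^3 + 3w^2 + 45w + 43) + (-3w^2 - 6w - 129)
  w^3 + 3w^2 + 45w + 43 = (-(1/3)w - 1/3)(-3w^2 - 6w - 129) + (0)
Last nonzero remainder: -3w^2 - 6w - 129. Dividing through by -3 gives the monic gcd w^2 + 2w + 43.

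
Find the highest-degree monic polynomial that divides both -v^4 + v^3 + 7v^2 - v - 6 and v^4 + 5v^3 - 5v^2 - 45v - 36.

v^2 - 2v - 3

Apply the Euclidean algorithm:
  -v^4 + v^3 + 7v^2 - v - 6 = (-1)(v^4 + 5v^3 - 5v^2 - 45v - 36) + (6v^3 + 2v^2 - 46v - 42)
  v^4 + 5v^3 - 5v^2 - 45v - 36 = ((1/6)v + 7/9)(6v^3 + 2v^2 - 46v - 42) + ((10/9)v^2 - (20/9)v - 10/3)
  6v^3 + 2v^2 - 46v - 42 = ((27/5)v + 63/5)((10/9)v^2 - (20/9)v - 10/3) + (0)
Last nonzero remainder: (10/9)v^2 - (20/9)v - 10/3. Dividing through by 10/9 gives the monic gcd v^2 - 2v - 3.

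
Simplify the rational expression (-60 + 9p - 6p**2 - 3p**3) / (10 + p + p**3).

(-12 - 3p)/(2 + p)

By polynomial division,
  -3p**3 - 6p**2 + 9p - 60 = (-3)(p**3 + p + 10) + (-6p**2 + 12p - 30)
  p**3 + p + 10 = (-(1/6)p - 1/3)(-6p**2 + 12p - 30) + (0)
Last nonzero remainder: -6p**2 + 12p - 30. Dividing through by -6 gives the monic gcd p**2 - 2p + 5.
Cancel p**2 - 2p + 5 from numerator and denominator to get the reduced form.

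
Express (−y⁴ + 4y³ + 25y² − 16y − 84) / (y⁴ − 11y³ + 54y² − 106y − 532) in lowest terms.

(−y² − y + 6)/(y² − 6y + 38)

Repeated division with remainder:
  −y⁴ + 4y³ + 25y² − 16y − 84 = (−1)(y⁴ − 11y³ + 54y² − 106y − 532) + (−7y³ + 79y² − 122y − 616)
  y⁴ − 11y³ + 54y² − 106y − 532 = (−(1/7)y − 2/49)(−7y³ + 79y² − 122y − 616) + ((1950/49)y² − (9750/49)y − 3900/7)
  −7y³ + 79y² − 122y − 616 = (−(343/1950)y + 1078/975)((1950/49)y² − (9750/49)y − 3900/7) + (0)
Last nonzero remainder: (1950/49)y² − (9750/49)y − 3900/7. Dividing through by 1950/49 gives the monic gcd y² − 5y − 14.
Cancel y² − 5y − 14 from numerator and denominator to get the reduced form.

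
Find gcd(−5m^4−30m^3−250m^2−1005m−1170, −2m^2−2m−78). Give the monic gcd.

m^2+m+39

Repeated division with remainder:
  −5m^4−30m^3−250m^2−1005m−1170 = ((5/2)m^2+(25/2)m+15)(−2m^2−2m−78) + (0)
Last nonzero remainder: −2m^2−2m−78. Dividing through by −2 gives the monic gcd m^2+m+39.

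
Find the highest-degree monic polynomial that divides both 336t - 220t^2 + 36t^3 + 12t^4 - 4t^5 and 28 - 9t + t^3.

28 - 9t + t^3

Apply the Euclidean algorithm:
  -4t^5 + 12t^4 + 36t^3 - 220t^2 + 336t = (-4t^2 + 12t)(t^3 - 9t + 28) + (0)
The last nonzero remainder t^3 - 9t + 28 is already monic.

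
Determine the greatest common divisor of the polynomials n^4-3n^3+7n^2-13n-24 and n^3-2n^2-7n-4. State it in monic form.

n+1

Apply the Euclidean algorithm:
  n^4-3n^3+7n^2-13n-24 = (n-1)(n^3-2n^2-7n-4) + (12n^2-16n-28)
  n^3-2n^2-7n-4 = ((1/12)n-1/18)(12n^2-16n-28) + (-(50/9)n-50/9)
  12n^2-16n-28 = (-(54/25)n+126/25)(-(50/9)n-50/9) + (0)
Last nonzero remainder: -(50/9)n-50/9. Dividing through by -50/9 gives the monic gcd n+1.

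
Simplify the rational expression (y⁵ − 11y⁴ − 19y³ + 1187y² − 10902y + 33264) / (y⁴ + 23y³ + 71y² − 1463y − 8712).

(y³ − 14y² + 111y − 378)/(y² + 20y + 99)

Apply the Euclidean algorithm:
  y⁵ − 11y⁴ − 19y³ + 1187y² − 10902y + 33264 = (y − 34)(y⁴ + 23y³ + 71y² − 1463y − 8712) + (692y³ + 5064y² − 51932y − 262944)
  y⁴ + 23y³ + 71y² − 1463y − 8712 = ((1/692)y + 2713/119716)(692y³ + 5064y² − 51932y − 262944) + ((936360/29929)y² + (2809080/29929)y − 82399680/29929)
  692y³ + 5064y² − 51932y − 262944 = ((5177717/234090)y + 2484107/26010)((936360/29929)y² + (2809080/29929)y − 82399680/29929) + (0)
Last nonzero remainder: (936360/29929)y² + (2809080/29929)y − 82399680/29929. Dividing through by 936360/29929 gives the monic gcd y² + 3y − 88.
Cancel y² + 3y − 88 from numerator and denominator to get the reduced form.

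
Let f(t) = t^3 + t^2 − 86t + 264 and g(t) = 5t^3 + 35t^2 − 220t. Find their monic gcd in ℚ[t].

Repeated division with remainder:
  t^3 + t^2 − 86t + 264 = (1/5)(5t^3 + 35t^2 − 220t) + (−6t^2 − 42t + 264)
  5t^3 + 35t^2 − 220t = (−(5/6)t)(−6t^2 − 42t + 264) + (0)
Last nonzero remainder: −6t^2 − 42t + 264. Dividing through by −6 gives the monic gcd t^2 + 7t − 44.

t^2 + 7t − 44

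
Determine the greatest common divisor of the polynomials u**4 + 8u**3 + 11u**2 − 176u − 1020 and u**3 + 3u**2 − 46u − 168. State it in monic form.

u + 6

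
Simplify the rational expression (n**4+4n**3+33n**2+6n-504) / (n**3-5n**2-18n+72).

(n**2+3n+42)/(n-6)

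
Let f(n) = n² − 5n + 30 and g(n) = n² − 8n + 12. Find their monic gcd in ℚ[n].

1

By polynomial division,
  n² − 5n + 30 = (n² − 8n + 12) + (3n + 18)
  n² − 8n + 12 = ((1/3)n − 14/3)(3n + 18) + (96)
  3n + 18 = ((1/32)n + 3/16)(96) + (0)
The last nonzero remainder is the constant 96, so the polynomials are coprime and gcd = 1.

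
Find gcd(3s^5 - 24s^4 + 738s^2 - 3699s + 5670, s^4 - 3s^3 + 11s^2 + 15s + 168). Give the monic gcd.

s^2 - 6s + 21

Repeated division with remainder:
  3s^5 - 24s^4 + 738s^2 - 3699s + 5670 = (3s - 15)(s^4 - 3s^3 + 11s^2 + 15s + 168) + (-78s^3 + 858s^2 - 3978s + 8190)
  s^4 - 3s^3 + 11s^2 + 15s + 168 = (-(1/78)s - 4/39)(-78s^3 + 858s^2 - 3978s + 8190) + (48s^2 - 288s + 1008)
  -78s^3 + 858s^2 - 3978s + 8190 = (-(13/8)s + 65/8)(48s^2 - 288s + 1008) + (0)
Last nonzero remainder: 48s^2 - 288s + 1008. Dividing through by 48 gives the monic gcd s^2 - 6s + 21.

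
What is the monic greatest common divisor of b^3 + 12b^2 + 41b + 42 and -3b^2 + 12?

By polynomial division,
  b^3 + 12b^2 + 41b + 42 = (-(1/3)b - 4)(-3b^2 + 12) + (45b + 90)
  -3b^2 + 12 = (-(1/15)b + 2/15)(45b + 90) + (0)
Last nonzero remainder: 45b + 90. Dividing through by 45 gives the monic gcd b + 2.

b + 2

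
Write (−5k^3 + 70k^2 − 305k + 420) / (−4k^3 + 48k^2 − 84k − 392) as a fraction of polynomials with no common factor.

(5k^2 − 35k + 60)/(4k^2 − 20k − 56)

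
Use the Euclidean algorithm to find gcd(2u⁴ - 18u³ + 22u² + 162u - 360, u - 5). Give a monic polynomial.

u - 5

Repeated division with remainder:
  2u⁴ - 18u³ + 22u² + 162u - 360 = (2u³ - 8u² - 18u + 72)(u - 5) + (0)
The last nonzero remainder u - 5 is already monic.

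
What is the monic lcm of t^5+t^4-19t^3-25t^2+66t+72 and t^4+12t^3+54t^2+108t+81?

t^7+7t^6-4t^5-130t^4-255t^3+243t^2+1026t+648

Repeated division with remainder:
  t^5+t^4-19t^3-25t^2+66t+72 = (t-11)(t^4+12t^3+54t^2+108t+81) + (59t^3+461t^2+1173t+963)
  t^4+12t^3+54t^2+108t+81 = ((1/59)t+247/3481)(59t^3+461t^2+1173t+963) + ((4900/3481)t^2+(29400/3481)t+44100/3481)
  59t^3+461t^2+1173t+963 = ((205379/4900)t+372467/4900)((4900/3481)t^2+(29400/3481)t+44100/3481) + (0)
Last nonzero remainder: (4900/3481)t^2+(29400/3481)t+44100/3481. Dividing through by 4900/3481 gives the monic gcd t^2+6t+9.
Then lcm(f, g) = f·g / gcd(f, g); expanding and making the result monic gives the answer.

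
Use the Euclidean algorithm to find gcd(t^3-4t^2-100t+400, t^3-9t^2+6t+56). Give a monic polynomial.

By polynomial division,
  t^3-4t^2-100t+400 = (t^3-9t^2+6t+56) + (5t^2-106t+344)
  t^3-9t^2+6t+56 = ((1/5)t+61/25)(5t^2-106t+344) + ((4896/25)t-19584/25)
  5t^2-106t+344 = ((125/4896)t-1075/2448)((4896/25)t-19584/25) + (0)
Last nonzero remainder: (4896/25)t-19584/25. Dividing through by 4896/25 gives the monic gcd t-4.

t-4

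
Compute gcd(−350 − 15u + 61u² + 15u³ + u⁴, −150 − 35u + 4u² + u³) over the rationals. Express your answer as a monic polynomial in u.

By polynomial division,
  u⁴ + 15u³ + 61u² − 15u − 350 = (u + 11)(u³ + 4u² − 35u − 150) + (52u² + 520u + 1300)
  u³ + 4u² − 35u − 150 = ((1/52)u − 3/26)(52u² + 520u + 1300) + (0)
Last nonzero remainder: 52u² + 520u + 1300. Dividing through by 52 gives the monic gcd u² + 10u + 25.

25 + 10u + u²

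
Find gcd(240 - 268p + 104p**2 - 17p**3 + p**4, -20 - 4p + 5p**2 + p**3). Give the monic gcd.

By polynomial division,
  p**4 - 17p**3 + 104p**2 - 268p + 240 = (p - 22)(p**3 + 5p**2 - 4p - 20) + (218p**2 - 336p - 200)
  p**3 + 5p**2 - 4p - 20 = ((1/218)p + 713/23762)(218p**2 - 336p - 200) + ((83160/11881)p - 166320/11881)
  218p**2 - 336p - 200 = ((1295029/41580)p + 59405/4158)((83160/11881)p - 166320/11881) + (0)
Last nonzero remainder: (83160/11881)p - 166320/11881. Dividing through by 83160/11881 gives the monic gcd p - 2.

-2 + p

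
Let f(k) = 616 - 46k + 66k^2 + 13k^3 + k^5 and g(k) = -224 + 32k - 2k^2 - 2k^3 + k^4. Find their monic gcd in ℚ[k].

Repeated division with remainder:
  k^5 + 13k^3 + 66k^2 - 46k + 616 = (k + 2)(k^4 - 2k^3 - 2k^2 + 32k - 224) + (19k^3 + 38k^2 + 114k + 1064)
  k^4 - 2k^3 - 2k^2 + 32k - 224 = ((1/19)k - 4/19)(19k^3 + 38k^2 + 114k + 1064) + (0)
Last nonzero remainder: 19k^3 + 38k^2 + 114k + 1064. Dividing through by 19 gives the monic gcd k^3 + 2k^2 + 6k + 56.

56 + 6k + 2k^2 + k^3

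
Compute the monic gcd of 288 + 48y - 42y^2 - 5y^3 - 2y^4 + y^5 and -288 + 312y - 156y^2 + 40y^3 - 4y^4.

Repeated division with remainder:
  y^5 - 2y^4 - 5y^3 - 42y^2 + 48y + 288 = (-(1/4)y - 2)(-4y^4 + 40y^3 - 156y^2 + 312y - 288) + (36y^3 - 276y^2 + 600y - 288)
  -4y^4 + 40y^3 - 156y^2 + 312y - 288 = (-(1/9)y + 7/27)(36y^3 - 276y^2 + 600y - 288) + (-(160/9)y^2 + (1120/9)y - 640/3)
  36y^3 - 276y^2 + 600y - 288 = (-(81/40)y + 27/20)(-(160/9)y^2 + (1120/9)y - 640/3) + (0)
Last nonzero remainder: -(160/9)y^2 + (1120/9)y - 640/3. Dividing through by -160/9 gives the monic gcd y^2 - 7y + 12.

12 - 7y + y^2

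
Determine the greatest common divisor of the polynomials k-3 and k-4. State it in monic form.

1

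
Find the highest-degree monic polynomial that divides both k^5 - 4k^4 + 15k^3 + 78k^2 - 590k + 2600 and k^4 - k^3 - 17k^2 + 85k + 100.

k^3 - 2k^2 - 15k + 100

Apply the Euclidean algorithm:
  k^5 - 4k^4 + 15k^3 + 78k^2 - 590k + 2600 = (k - 3)(k^4 - k^3 - 17k^2 + 85k + 100) + (29k^3 - 58k^2 - 435k + 2900)
  k^4 - k^3 - 17k^2 + 85k + 100 = ((1/29)k + 1/29)(29k^3 - 58k^2 - 435k + 2900) + (0)
Last nonzero remainder: 29k^3 - 58k^2 - 435k + 2900. Dividing through by 29 gives the monic gcd k^3 - 2k^2 - 15k + 100.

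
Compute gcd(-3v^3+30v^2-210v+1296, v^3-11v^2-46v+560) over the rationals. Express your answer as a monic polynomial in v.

v-8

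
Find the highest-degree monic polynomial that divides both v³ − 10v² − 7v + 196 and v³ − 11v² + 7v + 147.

By polynomial division,
  v³ − 10v² − 7v + 196 = (v³ − 11v² + 7v + 147) + (v² − 14v + 49)
  v³ − 11v² + 7v + 147 = (v + 3)(v² − 14v + 49) + (0)
The last nonzero remainder v² − 14v + 49 is already monic.

v² − 14v + 49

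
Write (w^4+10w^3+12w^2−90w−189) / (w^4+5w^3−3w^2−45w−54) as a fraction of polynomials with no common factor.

By polynomial division,
  w^4+10w^3+12w^2−90w−189 = (w^4+5w^3−3w^2−45w−54) + (5w^3+15w^2−45w−135)
  w^4+5w^3−3w^2−45w−54 = ((1/5)w+2/5)(5w^3+15w^2−45w−135) + (0)
Last nonzero remainder: 5w^3+15w^2−45w−135. Dividing through by 5 gives the monic gcd w^3+3w^2−9w−27.
Cancel w^3+3w^2−9w−27 from numerator and denominator to get the reduced form.

(w+7)/(w+2)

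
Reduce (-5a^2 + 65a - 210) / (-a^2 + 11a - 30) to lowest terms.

(5a - 35)/(a - 5)

Euclidean algorithm in ℚ[a]:
  -5a^2 + 65a - 210 = (5)(-a^2 + 11a - 30) + (10a - 60)
  -a^2 + 11a - 30 = (-(1/10)a + 1/2)(10a - 60) + (0)
Last nonzero remainder: 10a - 60. Dividing through by 10 gives the monic gcd a - 6.
Cancel a - 6 from numerator and denominator to get the reduced form.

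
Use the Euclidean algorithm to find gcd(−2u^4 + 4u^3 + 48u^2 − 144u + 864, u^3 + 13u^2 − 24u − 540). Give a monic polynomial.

u − 6

Apply the Euclidean algorithm:
  −2u^4 + 4u^3 + 48u^2 − 144u + 864 = (−2u + 30)(u^3 + 13u^2 − 24u − 540) + (−390u^2 − 504u + 17064)
  u^3 + 13u^2 − 24u − 540 = (−(1/390)u − 761/25350)(−390u^2 − 504u + 17064) + ((19536/4225)u − 117216/4225)
  −390u^2 − 504u + 17064 = (−(274625/3256)u − 1001325/1628)((19536/4225)u − 117216/4225) + (0)
Last nonzero remainder: (19536/4225)u − 117216/4225. Dividing through by 19536/4225 gives the monic gcd u − 6.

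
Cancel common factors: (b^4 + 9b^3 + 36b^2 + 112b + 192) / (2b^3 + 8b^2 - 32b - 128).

Apply the Euclidean algorithm:
  b^4 + 9b^3 + 36b^2 + 112b + 192 = ((1/2)b + 5/2)(2b^3 + 8b^2 - 32b - 128) + (32b^2 + 256b + 512)
  2b^3 + 8b^2 - 32b - 128 = ((1/16)b - 1/4)(32b^2 + 256b + 512) + (0)
Last nonzero remainder: 32b^2 + 256b + 512. Dividing through by 32 gives the monic gcd b^2 + 8b + 16.
Cancel b^2 + 8b + 16 from numerator and denominator to get the reduced form.

(b^2 + b + 12)/(2b - 8)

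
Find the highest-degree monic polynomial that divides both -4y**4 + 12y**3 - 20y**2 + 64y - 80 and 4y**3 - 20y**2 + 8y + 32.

By polynomial division,
  -4y**4 + 12y**3 - 20y**2 + 64y - 80 = (-y - 2)(4y**3 - 20y**2 + 8y + 32) + (-52y**2 + 112y - 16)
  4y**3 - 20y**2 + 8y + 32 = (-(1/13)y + 37/169)(-52y**2 + 112y - 16) + (-(3000/169)y + 6000/169)
  -52y**2 + 112y - 16 = ((2197/750)y - 169/375)(-(3000/169)y + 6000/169) + (0)
Last nonzero remainder: -(3000/169)y + 6000/169. Dividing through by -3000/169 gives the monic gcd y - 2.

y - 2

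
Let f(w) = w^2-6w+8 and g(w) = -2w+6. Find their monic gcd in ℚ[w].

Apply the Euclidean algorithm:
  w^2-6w+8 = (-(1/2)w+3/2)(-2w+6) + (-1)
  -2w+6 = (2w-6)(-1) + (0)
The last nonzero remainder is the constant -1, so the polynomials are coprime and gcd = 1.

1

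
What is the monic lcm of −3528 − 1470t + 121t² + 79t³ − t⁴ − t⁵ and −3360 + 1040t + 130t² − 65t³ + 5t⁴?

Apply the Euclidean algorithm:
  −t⁵ − t⁴ + 79t³ + 121t² − 1470t − 3528 = (−(1/5)t − 14/5)(5t⁴ − 65t³ + 130t² + 1040t − 3360) + (−77t³ + 693t² + 770t − 12936)
  5t⁴ − 65t³ + 130t² + 1040t − 3360 = (−(5/77)t + 20/77)(−77t³ + 693t² + 770t − 12936) + (0)
Last nonzero remainder: −77t³ + 693t² + 770t − 12936. Dividing through by −77 gives the monic gcd t³ − 9t² − 10t + 168.
Then lcm(f, g) = f·g / gcd(f, g); expanding and making the result monic gives the answer.

−14112 − 2352t + 1954t² + 195t³ − 83t⁴ − 3t⁵ + t⁶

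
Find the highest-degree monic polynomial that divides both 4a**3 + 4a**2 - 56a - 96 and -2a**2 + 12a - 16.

a - 4

Euclidean algorithm in ℚ[a]:
  4a**3 + 4a**2 - 56a - 96 = (-2a - 14)(-2a**2 + 12a - 16) + (80a - 320)
  -2a**2 + 12a - 16 = (-(1/40)a + 1/20)(80a - 320) + (0)
Last nonzero remainder: 80a - 320. Dividing through by 80 gives the monic gcd a - 4.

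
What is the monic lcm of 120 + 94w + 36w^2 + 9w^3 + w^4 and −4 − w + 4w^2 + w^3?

−120 − 94w + 84w^2 + 85w^3 + 35w^4 + 9w^5 + w^6

Repeated division with remainder:
  w^4 + 9w^3 + 36w^2 + 94w + 120 = (w + 5)(w^3 + 4w^2 − w − 4) + (17w^2 + 103w + 140)
  w^3 + 4w^2 − w − 4 = ((1/17)w − 35/289)(17w^2 + 103w + 140) + ((936/289)w + 3744/289)
  17w^2 + 103w + 140 = ((4913/936)w + 10115/936)((936/289)w + 3744/289) + (0)
Last nonzero remainder: (936/289)w + 3744/289. Dividing through by 936/289 gives the monic gcd w + 4.
Then lcm(f, g) = f·g / gcd(f, g); expanding and making the result monic gives the answer.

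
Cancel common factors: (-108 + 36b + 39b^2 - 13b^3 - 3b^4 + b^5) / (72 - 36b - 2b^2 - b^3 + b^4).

Repeated division with remainder:
  b^5 - 3b^4 - 13b^3 + 39b^2 + 36b - 108 = (b - 2)(b^4 - b^3 - 2b^2 - 36b + 72) + (-13b^3 + 71b^2 - 108b + 36)
  b^4 - b^3 - 2b^2 - 36b + 72 = (-(1/13)b - 58/169)(-13b^3 + 71b^2 - 108b + 36) + ((2376/169)b^2 - (11880/169)b + 14256/169)
  -13b^3 + 71b^2 - 108b + 36 = (-(2197/2376)b + 169/396)((2376/169)b^2 - (11880/169)b + 14256/169) + (0)
Last nonzero remainder: (2376/169)b^2 - (11880/169)b + 14256/169. Dividing through by 2376/169 gives the monic gcd b^2 - 5b + 6.
Cancel b^2 - 5b + 6 from numerator and denominator to get the reduced form.

(-18 - 9b + 2b^2 + b^3)/(12 + 4b + b^2)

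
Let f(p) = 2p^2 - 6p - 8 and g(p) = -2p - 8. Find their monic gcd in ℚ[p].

1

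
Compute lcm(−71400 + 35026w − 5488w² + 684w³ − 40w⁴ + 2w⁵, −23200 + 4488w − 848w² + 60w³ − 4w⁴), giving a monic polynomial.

−2070600 + 1229954w − 299930w² + 53813w³ − 5956w⁴ + 520w⁵ − 26w⁶ + w⁷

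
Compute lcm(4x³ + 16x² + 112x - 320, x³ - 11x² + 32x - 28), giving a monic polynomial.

x⁵ - 5x⁴ + 6x³ - 276x² + 1112x - 1120

Repeated division with remainder:
  4x³ + 16x² + 112x - 320 = (4)(x³ - 11x² + 32x - 28) + (60x² - 16x - 208)
  x³ - 11x² + 32x - 28 = ((1/60)x - 161/900)(60x² - 16x - 208) + ((7336/225)x - 14672/225)
  60x² - 16x - 208 = ((3375/1834)x + 2925/917)((7336/225)x - 14672/225) + (0)
Last nonzero remainder: (7336/225)x - 14672/225. Dividing through by 7336/225 gives the monic gcd x - 2.
Then lcm(f, g) = f·g / gcd(f, g); expanding and making the result monic gives the answer.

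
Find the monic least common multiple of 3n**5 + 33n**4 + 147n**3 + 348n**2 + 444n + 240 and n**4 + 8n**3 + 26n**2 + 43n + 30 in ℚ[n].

n**6 + 14n**5 + 82n**4 + 263n**3 + 496n**2 + 524n + 240

Euclidean algorithm in ℚ[n]:
  3n**5 + 33n**4 + 147n**3 + 348n**2 + 444n + 240 = (3n + 9)(n**4 + 8n**3 + 26n**2 + 43n + 30) + (-3n**3 - 15n**2 - 33n - 30)
  n**4 + 8n**3 + 26n**2 + 43n + 30 = (-(1/3)n - 1)(-3n**3 - 15n**2 - 33n - 30) + (0)
Last nonzero remainder: -3n**3 - 15n**2 - 33n - 30. Dividing through by -3 gives the monic gcd n**3 + 5n**2 + 11n + 10.
Then lcm(f, g) = f·g / gcd(f, g); expanding and making the result monic gives the answer.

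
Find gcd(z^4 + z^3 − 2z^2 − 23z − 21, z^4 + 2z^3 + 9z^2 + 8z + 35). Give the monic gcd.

Apply the Euclidean algorithm:
  z^4 + z^3 − 2z^2 − 23z − 21 = (z^4 + 2z^3 + 9z^2 + 8z + 35) + (−z^3 − 11z^2 − 31z − 56)
  z^4 + 2z^3 + 9z^2 + 8z + 35 = (−z + 9)(−z^3 − 11z^2 − 31z − 56) + (77z^2 + 231z + 539)
  −z^3 − 11z^2 − 31z − 56 = (−(1/77)z − 8/77)(77z^2 + 231z + 539) + (0)
Last nonzero remainder: 77z^2 + 231z + 539. Dividing through by 77 gives the monic gcd z^2 + 3z + 7.

z^2 + 3z + 7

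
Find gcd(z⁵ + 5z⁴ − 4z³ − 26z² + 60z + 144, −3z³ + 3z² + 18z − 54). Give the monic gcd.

Apply the Euclidean algorithm:
  z⁵ + 5z⁴ − 4z³ − 26z² + 60z + 144 = (−(1/3)z² − 2z − 8/3)(−3z³ + 3z² + 18z − 54) + (0)
Last nonzero remainder: −3z³ + 3z² + 18z − 54. Dividing through by −3 gives the monic gcd z³ − z² − 6z + 18.

z³ − z² − 6z + 18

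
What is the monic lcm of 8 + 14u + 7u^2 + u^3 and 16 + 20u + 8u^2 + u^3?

Repeated division with remainder:
  u^3 + 7u^2 + 14u + 8 = (u^3 + 8u^2 + 20u + 16) + (-u^2 - 6u - 8)
  u^3 + 8u^2 + 20u + 16 = (-u - 2)(-u^2 - 6u - 8) + (0)
Last nonzero remainder: -u^2 - 6u - 8. Dividing through by -1 gives the monic gcd u^2 + 6u + 8.
Then lcm(f, g) = f·g / gcd(f, g); expanding and making the result monic gives the answer.

16 + 36u + 28u^2 + 9u^3 + u^4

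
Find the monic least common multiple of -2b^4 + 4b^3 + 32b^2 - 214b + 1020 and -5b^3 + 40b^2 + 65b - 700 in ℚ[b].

By polynomial division,
  -2b^4 + 4b^3 + 32b^2 - 214b + 1020 = ((2/5)b + 12/5)(-5b^3 + 40b^2 + 65b - 700) + (-90b^2 - 90b + 2700)
  -5b^3 + 40b^2 + 65b - 700 = ((1/18)b - 1/2)(-90b^2 - 90b + 2700) + (-130b + 650)
  -90b^2 - 90b + 2700 = ((9/13)b + 54/13)(-130b + 650) + (0)
Last nonzero remainder: -130b + 650. Dividing through by -130 gives the monic gcd b - 5.
Then lcm(f, g) = f·g / gcd(f, g); expanding and making the result monic gives the answer.

b^6 - 5b^5 - 38b^4 + 211b^3 - 383b^2 - 1466b + 14280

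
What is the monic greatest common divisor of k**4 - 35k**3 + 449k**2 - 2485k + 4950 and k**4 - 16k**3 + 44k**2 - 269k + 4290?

Repeated division with remainder:
  k**4 - 35k**3 + 449k**2 - 2485k + 4950 = (k**4 - 16k**3 + 44k**2 - 269k + 4290) + (-19k**3 + 405k**2 - 2216k + 660)
  k**4 - 16k**3 + 44k**2 - 269k + 4290 = (-(1/19)k - 101/361)(-19k**3 + 405k**2 - 2216k + 660) + ((14685/361)k**2 - (308385/361)k + 1615350/361)
  -19k**3 + 405k**2 - 2216k + 660 = (-(6859/14685)k + 722/4895)((14685/361)k**2 - (308385/361)k + 1615350/361) + (0)
Last nonzero remainder: (14685/361)k**2 - (308385/361)k + 1615350/361. Dividing through by 14685/361 gives the monic gcd k**2 - 21k + 110.

k**2 - 21k + 110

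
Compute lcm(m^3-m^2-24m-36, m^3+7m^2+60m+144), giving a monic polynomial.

Apply the Euclidean algorithm:
  m^3-m^2-24m-36 = (m^3+7m^2+60m+144) + (-8m^2-84m-180)
  m^3+7m^2+60m+144 = (-(1/8)m+7/16)(-8m^2-84m-180) + ((297/4)m+891/4)
  -8m^2-84m-180 = (-(32/297)m-80/99)((297/4)m+891/4) + (0)
Last nonzero remainder: (297/4)m+891/4. Dividing through by 297/4 gives the monic gcd m+3.
Then lcm(f, g) = f·g / gcd(f, g); expanding and making the result monic gives the answer.

m^5+3m^4+20m^3-180m^2-1296m-1728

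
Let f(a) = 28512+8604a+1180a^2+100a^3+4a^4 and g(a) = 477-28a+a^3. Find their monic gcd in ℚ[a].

Euclidean algorithm in ℚ[a]:
  4a^4+100a^3+1180a^2+8604a+28512 = (4a+100)(a^3-28a+477) + (1292a^2+9496a-19188)
  a^3-28a+477 = ((1/1292)a-1187/208658)(1292a^2+9496a-19188) + ((4264095/104329)a+38376855/104329)
  1292a^2+9496a-19188 = ((134793068/4264095)a-222429428/4264095)((4264095/104329)a+38376855/104329) + (0)
Last nonzero remainder: (4264095/104329)a+38376855/104329. Dividing through by 4264095/104329 gives the monic gcd a+9.

9+a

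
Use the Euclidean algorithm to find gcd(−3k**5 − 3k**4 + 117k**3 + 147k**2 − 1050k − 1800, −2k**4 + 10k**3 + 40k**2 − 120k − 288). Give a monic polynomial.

k**3 + k**2 − 14k − 24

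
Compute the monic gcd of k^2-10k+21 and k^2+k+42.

Apply the Euclidean algorithm:
  k^2-10k+21 = (k^2+k+42) + (-11k-21)
  k^2+k+42 = (-(1/11)k+10/121)(-11k-21) + (5292/121)
  -11k-21 = (-(1331/5292)k-121/252)(5292/121) + (0)
The last nonzero remainder is the constant 5292/121, so the polynomials are coprime and gcd = 1.

1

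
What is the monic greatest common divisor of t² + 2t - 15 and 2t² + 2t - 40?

t + 5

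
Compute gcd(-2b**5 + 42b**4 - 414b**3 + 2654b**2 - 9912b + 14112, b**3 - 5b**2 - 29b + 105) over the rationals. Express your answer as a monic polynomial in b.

b**2 - 10b + 21

By polynomial division,
  -2b**5 + 42b**4 - 414b**3 + 2654b**2 - 9912b + 14112 = (-2b**2 + 32b - 312)(b**3 - 5b**2 - 29b + 105) + (2232b**2 - 22320b + 46872)
  b**3 - 5b**2 - 29b + 105 = ((1/2232)b + 5/2232)(2232b**2 - 22320b + 46872) + (0)
Last nonzero remainder: 2232b**2 - 22320b + 46872. Dividing through by 2232 gives the monic gcd b**2 - 10b + 21.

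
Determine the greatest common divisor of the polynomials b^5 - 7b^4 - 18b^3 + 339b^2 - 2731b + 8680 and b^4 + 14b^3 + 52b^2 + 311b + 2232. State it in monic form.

b^3 + 5b^2 + 7b + 248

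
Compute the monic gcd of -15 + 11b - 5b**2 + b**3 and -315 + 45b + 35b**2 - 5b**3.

-3 + b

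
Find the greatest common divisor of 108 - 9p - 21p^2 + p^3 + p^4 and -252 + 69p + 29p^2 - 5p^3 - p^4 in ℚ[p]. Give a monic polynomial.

36 - 15p - 2p^2 + p^3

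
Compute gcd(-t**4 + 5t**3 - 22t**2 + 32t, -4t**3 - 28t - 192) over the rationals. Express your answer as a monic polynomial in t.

t**2 - 3t + 16

Euclidean algorithm in ℚ[t]:
  -t**4 + 5t**3 - 22t**2 + 32t = ((1/4)t - 5/4)(-4t**3 - 28t - 192) + (-15t**2 + 45t - 240)
  -4t**3 - 28t - 192 = ((4/15)t + 4/5)(-15t**2 + 45t - 240) + (0)
Last nonzero remainder: -15t**2 + 45t - 240. Dividing through by -15 gives the monic gcd t**2 - 3t + 16.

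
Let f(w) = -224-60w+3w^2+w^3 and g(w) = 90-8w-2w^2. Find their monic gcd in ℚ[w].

1

By polynomial division,
  w^3+3w^2-60w-224 = (-(1/2)w+1/2)(-2w^2-8w+90) + (-11w-269)
  -2w^2-8w+90 = ((2/11)w-450/121)(-11w-269) + (-110160/121)
  -11w-269 = ((1331/110160)w+32549/110160)(-110160/121) + (0)
The last nonzero remainder is the constant -110160/121, so the polynomials are coprime and gcd = 1.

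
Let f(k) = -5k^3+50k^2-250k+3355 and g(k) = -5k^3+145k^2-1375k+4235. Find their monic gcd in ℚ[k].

k-11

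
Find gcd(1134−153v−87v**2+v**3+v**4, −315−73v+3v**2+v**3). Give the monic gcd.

By polynomial division,
  v**4+v**3−87v**2−153v+1134 = (v−2)(v**3+3v**2−73v−315) + (−8v**2+16v+504)
  v**3+3v**2−73v−315 = (−(1/8)v−5/8)(−8v**2+16v+504) + (0)
Last nonzero remainder: −8v**2+16v+504. Dividing through by −8 gives the monic gcd v**2−2v−63.

−63−2v+v**2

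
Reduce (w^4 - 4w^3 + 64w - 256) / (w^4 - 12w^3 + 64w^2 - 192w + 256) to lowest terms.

(w + 4)/(w - 4)

Apply the Euclidean algorithm:
  w^4 - 4w^3 + 64w - 256 = (w^4 - 12w^3 + 64w^2 - 192w + 256) + (8w^3 - 64w^2 + 256w - 512)
  w^4 - 12w^3 + 64w^2 - 192w + 256 = ((1/8)w - 1/2)(8w^3 - 64w^2 + 256w - 512) + (0)
Last nonzero remainder: 8w^3 - 64w^2 + 256w - 512. Dividing through by 8 gives the monic gcd w^3 - 8w^2 + 32w - 64.
Cancel w^3 - 8w^2 + 32w - 64 from numerator and denominator to get the reduced form.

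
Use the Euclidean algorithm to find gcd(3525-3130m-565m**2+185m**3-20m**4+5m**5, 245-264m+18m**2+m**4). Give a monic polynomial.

5-6m+m**2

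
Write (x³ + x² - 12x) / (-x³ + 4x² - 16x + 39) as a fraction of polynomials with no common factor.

(-x² - 4x)/(x² - x + 13)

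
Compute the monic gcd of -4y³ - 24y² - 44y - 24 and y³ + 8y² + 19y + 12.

y² + 4y + 3

Euclidean algorithm in ℚ[y]:
  -4y³ - 24y² - 44y - 24 = (-4)(y³ + 8y² + 19y + 12) + (8y² + 32y + 24)
  y³ + 8y² + 19y + 12 = ((1/8)y + 1/2)(8y² + 32y + 24) + (0)
Last nonzero remainder: 8y² + 32y + 24. Dividing through by 8 gives the monic gcd y² + 4y + 3.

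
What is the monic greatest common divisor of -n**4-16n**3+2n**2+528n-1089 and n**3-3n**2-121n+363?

Repeated division with remainder:
  -n**4-16n**3+2n**2+528n-1089 = (-n-19)(n**3-3n**2-121n+363) + (-176n**2-1408n+5808)
  n**3-3n**2-121n+363 = (-(1/176)n+1/16)(-176n**2-1408n+5808) + (0)
Last nonzero remainder: -176n**2-1408n+5808. Dividing through by -176 gives the monic gcd n**2+8n-33.

n**2+8n-33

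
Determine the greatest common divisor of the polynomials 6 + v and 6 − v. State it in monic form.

Apply the Euclidean algorithm:
  v + 6 = (−1)(−v + 6) + (12)
  −v + 6 = (−(1/12)v + 1/2)(12) + (0)
The last nonzero remainder is the constant 12, so the polynomials are coprime and gcd = 1.

1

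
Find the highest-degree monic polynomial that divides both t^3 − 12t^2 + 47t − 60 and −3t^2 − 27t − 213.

Euclidean algorithm in ℚ[t]:
  t^3 − 12t^2 + 47t − 60 = (−(1/3)t + 7)(−3t^2 − 27t − 213) + (165t + 1431)
  −3t^2 − 27t − 213 = (−(1/55)t − 18/3025)(165t + 1431) + (−618567/3025)
  165t + 1431 = (−(166375/206189)t − 1442925/206189)(−618567/3025) + (0)
The last nonzero remainder is the constant −618567/3025, so the polynomials are coprime and gcd = 1.

1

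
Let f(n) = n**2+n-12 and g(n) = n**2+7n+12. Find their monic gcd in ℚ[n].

Repeated division with remainder:
  n**2+n-12 = (n**2+7n+12) + (-6n-24)
  n**2+7n+12 = (-(1/6)n-1/2)(-6n-24) + (0)
Last nonzero remainder: -6n-24. Dividing through by -6 gives the monic gcd n+4.

n+4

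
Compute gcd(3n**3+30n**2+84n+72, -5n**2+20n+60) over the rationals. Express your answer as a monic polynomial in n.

Repeated division with remainder:
  3n**3+30n**2+84n+72 = (-(3/5)n-42/5)(-5n**2+20n+60) + (288n+576)
  -5n**2+20n+60 = (-(5/288)n+5/48)(288n+576) + (0)
Last nonzero remainder: 288n+576. Dividing through by 288 gives the monic gcd n+2.

n+2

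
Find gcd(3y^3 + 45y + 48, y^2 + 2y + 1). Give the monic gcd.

y + 1

Repeated division with remainder:
  3y^3 + 45y + 48 = (3y - 6)(y^2 + 2y + 1) + (54y + 54)
  y^2 + 2y + 1 = ((1/54)y + 1/54)(54y + 54) + (0)
Last nonzero remainder: 54y + 54. Dividing through by 54 gives the monic gcd y + 1.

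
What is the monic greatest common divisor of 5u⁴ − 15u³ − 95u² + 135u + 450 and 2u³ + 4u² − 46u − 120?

Apply the Euclidean algorithm:
  5u⁴ − 15u³ − 95u² + 135u + 450 = ((5/2)u − 25/2)(2u³ + 4u² − 46u − 120) + (70u² − 140u − 1050)
  2u³ + 4u² − 46u − 120 = ((1/35)u + 4/35)(70u² − 140u − 1050) + (0)
Last nonzero remainder: 70u² − 140u − 1050. Dividing through by 70 gives the monic gcd u² − 2u − 15.

u² − 2u − 15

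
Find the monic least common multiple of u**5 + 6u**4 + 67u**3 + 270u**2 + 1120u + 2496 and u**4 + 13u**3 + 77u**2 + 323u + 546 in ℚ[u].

Repeated division with remainder:
  u**5 + 6u**4 + 67u**3 + 270u**2 + 1120u + 2496 = (u - 7)(u**4 + 13u**3 + 77u**2 + 323u + 546) + (81u**3 + 486u**2 + 2835u + 6318)
  u**4 + 13u**3 + 77u**2 + 323u + 546 = ((1/81)u + 7/81)(81u**3 + 486u**2 + 2835u + 6318) + (0)
Last nonzero remainder: 81u**3 + 486u**2 + 2835u + 6318. Dividing through by 81 gives the monic gcd u**3 + 6u**2 + 35u + 78.
Then lcm(f, g) = f·g / gcd(f, g); expanding and making the result monic gives the answer.

u**6 + 13u**5 + 109u**4 + 739u**3 + 3010u**2 + 10336u + 17472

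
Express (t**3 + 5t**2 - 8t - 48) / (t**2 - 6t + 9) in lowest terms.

(t**2 + 8t + 16)/(t - 3)

By polynomial division,
  t**3 + 5t**2 - 8t - 48 = (t + 11)(t**2 - 6t + 9) + (49t - 147)
  t**2 - 6t + 9 = ((1/49)t - 3/49)(49t - 147) + (0)
Last nonzero remainder: 49t - 147. Dividing through by 49 gives the monic gcd t - 3.
Cancel t - 3 from numerator and denominator to get the reduced form.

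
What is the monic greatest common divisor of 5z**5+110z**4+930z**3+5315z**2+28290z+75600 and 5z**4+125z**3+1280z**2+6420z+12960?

z**2+14z+48

Repeated division with remainder:
  5z**5+110z**4+930z**3+5315z**2+28290z+75600 = (z-3)(5z**4+125z**3+1280z**2+6420z+12960) + (25z**3+2735z**2+34590z+114480)
  5z**4+125z**3+1280z**2+6420z+12960 = ((1/5)z-422/25)(25z**3+2735z**2+34590z+114480) + ((202644/5)z**2+(2837016/5)z+9726912/5)
  25z**3+2735z**2+34590z+114480 = ((125/202644)z+1325/22516)((202644/5)z**2+(2837016/5)z+9726912/5) + (0)
Last nonzero remainder: (202644/5)z**2+(2837016/5)z+9726912/5. Dividing through by 202644/5 gives the monic gcd z**2+14z+48.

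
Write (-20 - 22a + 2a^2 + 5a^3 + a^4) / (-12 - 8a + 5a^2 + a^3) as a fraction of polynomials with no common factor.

Euclidean algorithm in ℚ[a]:
  a^4 + 5a^3 + 2a^2 - 22a - 20 = (a)(a^3 + 5a^2 - 8a - 12) + (10a^2 - 10a - 20)
  a^3 + 5a^2 - 8a - 12 = ((1/10)a + 3/5)(10a^2 - 10a - 20) + (0)
Last nonzero remainder: 10a^2 - 10a - 20. Dividing through by 10 gives the monic gcd a^2 - a - 2.
Cancel a^2 - a - 2 from numerator and denominator to get the reduced form.

(10 + 6a + a^2)/(6 + a)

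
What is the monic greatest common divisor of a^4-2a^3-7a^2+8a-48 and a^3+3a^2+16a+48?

a+3

Apply the Euclidean algorithm:
  a^4-2a^3-7a^2+8a-48 = (a-5)(a^3+3a^2+16a+48) + (-8a^2+40a+192)
  a^3+3a^2+16a+48 = (-(1/8)a-1)(-8a^2+40a+192) + (80a+240)
  -8a^2+40a+192 = (-(1/10)a+4/5)(80a+240) + (0)
Last nonzero remainder: 80a+240. Dividing through by 80 gives the monic gcd a+3.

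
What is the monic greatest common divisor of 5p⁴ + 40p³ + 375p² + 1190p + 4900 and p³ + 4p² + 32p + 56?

p² + 2p + 28

Euclidean algorithm in ℚ[p]:
  5p⁴ + 40p³ + 375p² + 1190p + 4900 = (5p + 20)(p³ + 4p² + 32p + 56) + (135p² + 270p + 3780)
  p³ + 4p² + 32p + 56 = ((1/135)p + 2/135)(135p² + 270p + 3780) + (0)
Last nonzero remainder: 135p² + 270p + 3780. Dividing through by 135 gives the monic gcd p² + 2p + 28.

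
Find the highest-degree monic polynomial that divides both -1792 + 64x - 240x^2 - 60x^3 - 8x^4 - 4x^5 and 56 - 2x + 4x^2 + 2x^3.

By polynomial division,
  -4x^5 - 8x^4 - 60x^3 - 240x^2 + 64x - 1792 = (-2x^2 - 32)(2x^3 + 4x^2 - 2x + 56) + (0)
Last nonzero remainder: 2x^3 + 4x^2 - 2x + 56. Dividing through by 2 gives the monic gcd x^3 + 2x^2 - x + 28.

28 - x + 2x^2 + x^3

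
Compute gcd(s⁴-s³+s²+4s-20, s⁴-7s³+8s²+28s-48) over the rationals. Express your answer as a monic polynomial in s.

Apply the Euclidean algorithm:
  s⁴-s³+s²+4s-20 = (s⁴-7s³+8s²+28s-48) + (6s³-7s²-24s+28)
  s⁴-7s³+8s²+28s-48 = ((1/6)s-35/36)(6s³-7s²-24s+28) + ((187/36)s²-187/9)
  6s³-7s²-24s+28 = ((216/187)s-252/187)((187/36)s²-187/9) + (0)
Last nonzero remainder: (187/36)s²-187/9. Dividing through by 187/36 gives the monic gcd s²-4.

s²-4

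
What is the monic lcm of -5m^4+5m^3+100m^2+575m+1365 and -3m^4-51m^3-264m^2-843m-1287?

Euclidean algorithm in ℚ[m]:
  -5m^4+5m^3+100m^2+575m+1365 = (5/3)(-3m^4-51m^3-264m^2-843m-1287) + (90m^3+540m^2+1980m+3510)
  -3m^4-51m^3-264m^2-843m-1287 = (-(1/30)m-11/30)(90m^3+540m^2+1980m+3510) + (0)
Last nonzero remainder: 90m^3+540m^2+1980m+3510. Dividing through by 90 gives the monic gcd m^3+6m^2+22m+39.
Then lcm(f, g) = f·g / gcd(f, g); expanding and making the result monic gives the answer.

m^5+10m^4-31m^3-335m^2-1538m-3003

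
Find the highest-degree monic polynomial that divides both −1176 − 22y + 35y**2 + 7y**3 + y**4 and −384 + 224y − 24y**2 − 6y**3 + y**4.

−24 + 2y + y**2

Apply the Euclidean algorithm:
  y**4 + 7y**3 + 35y**2 − 22y − 1176 = (y**4 − 6y**3 − 24y**2 + 224y − 384) + (13y**3 + 59y**2 − 246y − 792)
  y**4 − 6y**3 − 24y**2 + 224y − 384 = ((1/13)y − 137/169)(13y**3 + 59y**2 − 246y − 792) + ((7225/169)y**2 + (14450/169)y − 173400/169)
  13y**3 + 59y**2 − 246y − 792 = ((2197/7225)y + 5577/7225)((7225/169)y**2 + (14450/169)y − 173400/169) + (0)
Last nonzero remainder: (7225/169)y**2 + (14450/169)y − 173400/169. Dividing through by 7225/169 gives the monic gcd y**2 + 2y − 24.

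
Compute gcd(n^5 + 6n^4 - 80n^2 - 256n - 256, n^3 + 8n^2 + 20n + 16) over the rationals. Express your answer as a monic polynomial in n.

n^2 + 6n + 8

By polynomial division,
  n^5 + 6n^4 - 80n^2 - 256n - 256 = (n^2 - 2n - 4)(n^3 + 8n^2 + 20n + 16) + (-24n^2 - 144n - 192)
  n^3 + 8n^2 + 20n + 16 = (-(1/24)n - 1/12)(-24n^2 - 144n - 192) + (0)
Last nonzero remainder: -24n^2 - 144n - 192. Dividing through by -24 gives the monic gcd n^2 + 6n + 8.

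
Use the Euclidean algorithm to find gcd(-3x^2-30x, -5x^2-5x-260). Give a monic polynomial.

Repeated division with remainder:
  -3x^2-30x = (3/5)(-5x^2-5x-260) + (-27x+156)
  -5x^2-5x-260 = ((5/27)x+305/243)(-27x+156) + (-36920/81)
  -27x+156 = ((2187/36920)x-243/710)(-36920/81) + (0)
The last nonzero remainder is the constant -36920/81, so the polynomials are coprime and gcd = 1.

1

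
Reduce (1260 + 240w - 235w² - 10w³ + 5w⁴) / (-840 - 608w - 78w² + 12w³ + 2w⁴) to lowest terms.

(-15 + 5w)/(10 + 2w)

Repeated division with remainder:
  5w⁴ - 10w³ - 235w² + 240w + 1260 = (5/2)(2w⁴ + 12w³ - 78w² - 608w - 840) + (-40w³ - 40w² + 1760w + 3360)
  2w⁴ + 12w³ - 78w² - 608w - 840 = (-(1/20)w - 1/4)(-40w³ - 40w² + 1760w + 3360) + (0)
Last nonzero remainder: -40w³ - 40w² + 1760w + 3360. Dividing through by -40 gives the monic gcd w³ + w² - 44w - 84.
Cancel w³ + w² - 44w - 84 from numerator and denominator to get the reduced form.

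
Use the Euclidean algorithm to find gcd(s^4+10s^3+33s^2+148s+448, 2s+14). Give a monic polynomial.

s+7

Apply the Euclidean algorithm:
  s^4+10s^3+33s^2+148s+448 = ((1/2)s^3+(3/2)s^2+6s+32)(2s+14) + (0)
Last nonzero remainder: 2s+14. Dividing through by 2 gives the monic gcd s+7.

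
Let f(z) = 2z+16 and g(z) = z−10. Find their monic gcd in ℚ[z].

1

Euclidean algorithm in ℚ[z]:
  2z+16 = (2)(z−10) + (36)
  z−10 = ((1/36)z−5/18)(36) + (0)
The last nonzero remainder is the constant 36, so the polynomials are coprime and gcd = 1.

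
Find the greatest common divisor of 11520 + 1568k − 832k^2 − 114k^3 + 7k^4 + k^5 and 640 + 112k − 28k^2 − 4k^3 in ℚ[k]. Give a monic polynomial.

32 + 12k + k^2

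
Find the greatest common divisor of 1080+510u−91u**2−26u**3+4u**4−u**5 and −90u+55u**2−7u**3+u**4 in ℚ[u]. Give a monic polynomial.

By polynomial division,
  −u**5+4u**4−26u**3−91u**2+510u+1080 = (−u−3)(u**4−7u**3+55u**2−90u) + (8u**3−16u**2+240u+1080)
  u**4−7u**3+55u**2−90u = ((1/8)u−5/8)(8u**3−16u**2+240u+1080) + (15u**2−75u+675)
  8u**3−16u**2+240u+1080 = ((8/15)u+8/5)(15u**2−75u+675) + (0)
Last nonzero remainder: 15u**2−75u+675. Dividing through by 15 gives the monic gcd u**2−5u+45.

45−5u+u**2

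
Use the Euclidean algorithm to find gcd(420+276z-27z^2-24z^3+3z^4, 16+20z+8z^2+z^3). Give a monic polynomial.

4+4z+z^2

Apply the Euclidean algorithm:
  3z^4-24z^3-27z^2+276z+420 = (3z-48)(z^3+8z^2+20z+16) + (297z^2+1188z+1188)
  z^3+8z^2+20z+16 = ((1/297)z+4/297)(297z^2+1188z+1188) + (0)
Last nonzero remainder: 297z^2+1188z+1188. Dividing through by 297 gives the monic gcd z^2+4z+4.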